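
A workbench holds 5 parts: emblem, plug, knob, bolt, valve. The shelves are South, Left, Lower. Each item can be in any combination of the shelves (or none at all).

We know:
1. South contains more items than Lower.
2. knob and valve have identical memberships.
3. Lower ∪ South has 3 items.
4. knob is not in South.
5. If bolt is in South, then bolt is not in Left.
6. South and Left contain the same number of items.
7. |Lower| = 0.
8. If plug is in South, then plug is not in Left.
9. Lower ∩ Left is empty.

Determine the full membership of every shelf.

South = {bolt, emblem, plug}; Left = {emblem, knob, valve}; Lower = {}

From (4): knob ∉ South.
(2): valve matches knob: valve ∉ South.
(7): Lower already has 0, so the rest are out.
Suppose emblem ∉ South: no assignment then satisfies all the clues, so emblem ∈ South.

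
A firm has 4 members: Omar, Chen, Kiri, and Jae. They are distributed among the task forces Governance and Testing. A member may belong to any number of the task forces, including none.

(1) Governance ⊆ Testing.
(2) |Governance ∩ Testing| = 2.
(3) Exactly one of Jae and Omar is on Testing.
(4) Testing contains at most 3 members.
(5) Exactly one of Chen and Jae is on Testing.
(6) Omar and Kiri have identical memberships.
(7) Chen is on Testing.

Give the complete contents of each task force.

Governance = {Kiri, Omar}; Testing = {Chen, Kiri, Omar}

From (7): Chen ∈ Testing.
(5) (exactly one): Jae ∉ Testing.
(1) contrapositive: Jae ∉ Governance.
(3) (exactly one): Omar ∈ Testing.
(6): Kiri matches Omar: Kiri ∈ Testing.
Suppose Omar ∉ Governance: no assignment then satisfies all the clues, so Omar ∈ Governance.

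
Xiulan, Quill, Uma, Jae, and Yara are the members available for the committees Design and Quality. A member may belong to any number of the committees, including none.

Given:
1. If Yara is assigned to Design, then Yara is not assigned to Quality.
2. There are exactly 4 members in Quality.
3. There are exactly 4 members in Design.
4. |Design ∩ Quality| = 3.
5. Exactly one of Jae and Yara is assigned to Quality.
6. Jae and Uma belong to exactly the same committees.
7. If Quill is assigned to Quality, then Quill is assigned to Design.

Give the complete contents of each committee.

Design = {Jae, Quill, Uma, Yara}; Quality = {Jae, Quill, Uma, Xiulan}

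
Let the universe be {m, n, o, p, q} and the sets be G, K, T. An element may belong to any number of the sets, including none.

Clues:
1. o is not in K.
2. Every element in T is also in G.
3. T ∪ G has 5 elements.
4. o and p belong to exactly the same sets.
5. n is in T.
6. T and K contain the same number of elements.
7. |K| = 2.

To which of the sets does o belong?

o: G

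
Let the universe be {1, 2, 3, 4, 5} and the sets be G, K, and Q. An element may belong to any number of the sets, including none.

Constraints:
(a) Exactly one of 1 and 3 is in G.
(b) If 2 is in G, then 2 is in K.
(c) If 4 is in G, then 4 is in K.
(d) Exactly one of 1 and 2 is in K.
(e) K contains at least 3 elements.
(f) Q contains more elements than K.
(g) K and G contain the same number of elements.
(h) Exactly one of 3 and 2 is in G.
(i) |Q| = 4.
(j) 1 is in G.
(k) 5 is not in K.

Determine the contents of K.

K = {2, 3, 4}

From (j): 1 ∈ G.
From (k): 5 ∉ K.
(a) (exactly one): 3 ∉ G.
(h) (exactly one): 2 ∈ G.
(b): 2 ∈ K.
(d) (exactly one): 1 ∉ K.
(e): only 3 candidates remain for K, so all are in.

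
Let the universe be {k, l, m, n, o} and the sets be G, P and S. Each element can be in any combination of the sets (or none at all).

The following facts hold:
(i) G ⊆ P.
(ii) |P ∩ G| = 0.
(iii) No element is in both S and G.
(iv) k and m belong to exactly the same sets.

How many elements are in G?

0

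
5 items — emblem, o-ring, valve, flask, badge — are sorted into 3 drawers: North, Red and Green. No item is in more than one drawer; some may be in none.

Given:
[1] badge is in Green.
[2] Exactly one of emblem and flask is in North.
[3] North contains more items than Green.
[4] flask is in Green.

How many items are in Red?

0

From (1): badge ∈ Green.
From (4): flask ∈ Green.
(2) (exactly one): emblem ∈ North.
Suppose o-ring ∉ North: no assignment then satisfies all the clues, so o-ring ∈ North.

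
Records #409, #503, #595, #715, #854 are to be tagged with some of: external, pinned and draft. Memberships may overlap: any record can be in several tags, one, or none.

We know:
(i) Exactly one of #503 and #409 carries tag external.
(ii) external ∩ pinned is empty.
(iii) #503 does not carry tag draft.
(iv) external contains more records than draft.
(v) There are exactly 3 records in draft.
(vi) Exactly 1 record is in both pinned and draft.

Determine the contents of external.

From (iii): #503 ∉ draft.
Suppose #409 ∈ external: no assignment then satisfies all the clues, so #409 ∉ external.

external = {#503, #595, #715, #854}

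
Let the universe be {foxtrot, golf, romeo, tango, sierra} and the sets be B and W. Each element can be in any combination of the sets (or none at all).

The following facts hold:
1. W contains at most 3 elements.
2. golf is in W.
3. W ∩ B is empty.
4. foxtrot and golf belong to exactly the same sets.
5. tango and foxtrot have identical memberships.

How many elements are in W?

From (2): golf ∈ W.
(3) (disjoint): golf ∉ B.
(4): foxtrot matches golf: foxtrot ∉ B.
(4): foxtrot matches golf: foxtrot ∈ W.
(5): tango matches foxtrot: tango ∉ B.
(5): tango matches foxtrot: tango ∈ W.
(1): W already has 3, so the rest are out.

3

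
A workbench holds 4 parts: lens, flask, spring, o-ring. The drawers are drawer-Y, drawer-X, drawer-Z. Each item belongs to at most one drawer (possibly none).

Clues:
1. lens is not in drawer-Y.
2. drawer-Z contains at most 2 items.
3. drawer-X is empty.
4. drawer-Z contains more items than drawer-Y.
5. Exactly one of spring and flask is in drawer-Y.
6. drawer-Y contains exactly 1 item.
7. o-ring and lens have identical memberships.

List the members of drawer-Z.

drawer-Z = {lens, o-ring}

From (1): lens ∉ drawer-Y.
(3): drawer-X already has 0, so the rest are out.
(7): o-ring matches lens: o-ring ∉ drawer-Y.
Suppose lens ∉ drawer-Z: no assignment then satisfies all the clues, so lens ∈ drawer-Z.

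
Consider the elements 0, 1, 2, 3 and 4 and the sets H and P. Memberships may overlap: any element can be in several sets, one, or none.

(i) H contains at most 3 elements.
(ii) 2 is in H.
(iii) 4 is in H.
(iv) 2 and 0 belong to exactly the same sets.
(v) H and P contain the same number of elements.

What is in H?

H = {0, 2, 4}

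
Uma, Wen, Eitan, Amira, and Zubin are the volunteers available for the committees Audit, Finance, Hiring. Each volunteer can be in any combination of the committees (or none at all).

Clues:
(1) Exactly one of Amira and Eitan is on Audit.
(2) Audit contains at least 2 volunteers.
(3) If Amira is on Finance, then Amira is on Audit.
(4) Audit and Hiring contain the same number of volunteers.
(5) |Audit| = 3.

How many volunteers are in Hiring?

3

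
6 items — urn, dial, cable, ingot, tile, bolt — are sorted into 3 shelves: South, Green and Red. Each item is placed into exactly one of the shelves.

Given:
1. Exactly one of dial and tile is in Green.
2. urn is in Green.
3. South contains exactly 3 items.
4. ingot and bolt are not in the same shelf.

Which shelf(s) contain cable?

cable: South

From (2): urn ∈ Green.
Suppose cable ∉ South: no assignment then satisfies all the clues, so cable ∈ South.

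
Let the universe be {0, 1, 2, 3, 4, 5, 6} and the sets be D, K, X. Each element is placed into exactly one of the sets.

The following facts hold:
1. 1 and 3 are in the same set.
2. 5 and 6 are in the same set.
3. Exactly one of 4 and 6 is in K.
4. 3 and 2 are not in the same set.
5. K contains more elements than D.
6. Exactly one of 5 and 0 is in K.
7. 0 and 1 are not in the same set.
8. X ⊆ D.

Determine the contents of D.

D = {0, 2, 4}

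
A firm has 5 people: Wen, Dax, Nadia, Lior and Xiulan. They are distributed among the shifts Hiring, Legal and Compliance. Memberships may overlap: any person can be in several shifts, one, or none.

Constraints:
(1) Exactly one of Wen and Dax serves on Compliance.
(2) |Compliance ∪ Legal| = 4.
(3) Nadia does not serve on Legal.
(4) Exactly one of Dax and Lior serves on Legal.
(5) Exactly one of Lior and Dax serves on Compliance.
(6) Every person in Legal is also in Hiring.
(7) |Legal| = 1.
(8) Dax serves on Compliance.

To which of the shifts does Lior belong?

Lior: Hiring, Legal

From (3): Nadia ∉ Legal.
From (8): Dax ∈ Compliance.
(1) (exactly one): Wen ∉ Compliance.
(5) (exactly one): Lior ∉ Compliance.
Suppose Lior ∉ Hiring: no assignment then satisfies all the clues, so Lior ∈ Hiring.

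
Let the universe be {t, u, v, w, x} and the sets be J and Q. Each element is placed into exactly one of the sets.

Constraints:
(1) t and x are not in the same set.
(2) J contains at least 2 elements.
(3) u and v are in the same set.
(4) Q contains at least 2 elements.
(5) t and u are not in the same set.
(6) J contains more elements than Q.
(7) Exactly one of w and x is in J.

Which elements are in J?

J = {u, v, x}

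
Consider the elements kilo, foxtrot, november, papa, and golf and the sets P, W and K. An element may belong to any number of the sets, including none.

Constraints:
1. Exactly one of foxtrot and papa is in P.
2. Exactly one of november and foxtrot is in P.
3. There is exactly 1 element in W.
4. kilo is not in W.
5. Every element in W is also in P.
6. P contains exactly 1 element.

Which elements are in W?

From (4): kilo ∉ W.
Suppose foxtrot ∉ W: no assignment then satisfies all the clues, so foxtrot ∈ W.

W = {foxtrot}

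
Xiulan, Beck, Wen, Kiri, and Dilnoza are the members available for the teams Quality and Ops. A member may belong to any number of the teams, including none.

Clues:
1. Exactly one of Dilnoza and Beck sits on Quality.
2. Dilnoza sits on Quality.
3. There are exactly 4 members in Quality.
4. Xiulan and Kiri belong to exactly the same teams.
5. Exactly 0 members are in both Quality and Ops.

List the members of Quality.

From (2): Dilnoza ∈ Quality.
(1) (exactly one): Beck ∉ Quality.
(3): only 4 candidates remain for Quality, so all are in.

Quality = {Dilnoza, Kiri, Wen, Xiulan}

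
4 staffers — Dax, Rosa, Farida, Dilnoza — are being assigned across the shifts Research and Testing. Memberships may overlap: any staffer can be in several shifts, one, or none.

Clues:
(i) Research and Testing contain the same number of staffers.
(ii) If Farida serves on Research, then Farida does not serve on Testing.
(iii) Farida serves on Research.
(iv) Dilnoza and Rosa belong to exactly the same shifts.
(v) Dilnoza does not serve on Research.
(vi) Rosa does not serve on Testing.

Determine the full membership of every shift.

Research = {Farida}; Testing = {Dax}

From (iii): Farida ∈ Research.
From (v): Dilnoza ∉ Research.
From (vi): Rosa ∉ Testing.
(ii): Farida ∉ Testing.
(iv): Rosa matches Dilnoza: Rosa ∉ Research.
(iv): Dilnoza matches Rosa: Dilnoza ∉ Testing.
Suppose Dax ∈ Research: no assignment then satisfies all the clues, so Dax ∉ Research.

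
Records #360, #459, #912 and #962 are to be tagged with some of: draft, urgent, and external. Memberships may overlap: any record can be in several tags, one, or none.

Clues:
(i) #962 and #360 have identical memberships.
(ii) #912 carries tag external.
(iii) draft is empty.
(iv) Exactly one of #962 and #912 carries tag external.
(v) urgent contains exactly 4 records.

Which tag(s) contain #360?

From (ii): #912 ∈ external.
(iii): draft already has 0, so the rest are out.
(iv) (exactly one): #962 ∉ external.
(v): only 4 candidates remain for urgent, so all are in.
(i): #360 matches #962: #360 ∉ external.

#360: urgent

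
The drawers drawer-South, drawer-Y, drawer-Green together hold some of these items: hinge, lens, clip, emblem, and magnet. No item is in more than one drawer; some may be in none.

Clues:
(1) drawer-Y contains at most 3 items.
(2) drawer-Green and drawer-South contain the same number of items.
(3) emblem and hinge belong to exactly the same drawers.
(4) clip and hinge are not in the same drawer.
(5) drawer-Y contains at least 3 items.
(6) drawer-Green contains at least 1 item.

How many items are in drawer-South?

1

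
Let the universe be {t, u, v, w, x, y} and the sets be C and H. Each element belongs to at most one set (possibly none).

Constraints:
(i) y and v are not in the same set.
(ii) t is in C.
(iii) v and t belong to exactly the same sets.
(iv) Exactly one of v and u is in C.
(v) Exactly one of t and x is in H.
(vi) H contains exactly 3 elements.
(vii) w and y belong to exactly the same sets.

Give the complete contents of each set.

From (ii): t ∈ C.
(iii): v matches t: v ∈ C.
(iv) (exactly one): u ∉ C.
(v) (exactly one): x ∈ H.
(i): y ∉ C.
(vii): w matches y: w ∉ C.
Suppose u ∈ H: no assignment then satisfies all the clues, so u ∉ H.

C = {t, v}; H = {w, x, y}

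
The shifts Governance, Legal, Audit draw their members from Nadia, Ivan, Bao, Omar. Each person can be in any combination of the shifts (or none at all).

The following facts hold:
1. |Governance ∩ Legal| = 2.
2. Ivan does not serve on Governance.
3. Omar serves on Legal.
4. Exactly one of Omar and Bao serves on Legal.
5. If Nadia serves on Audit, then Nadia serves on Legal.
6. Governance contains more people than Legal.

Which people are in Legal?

Legal = {Nadia, Omar}

From (2): Ivan ∉ Governance.
From (3): Omar ∈ Legal.
(4) (exactly one): Bao ∉ Legal.
Suppose Nadia ∉ Legal: no assignment then satisfies all the clues, so Nadia ∈ Legal.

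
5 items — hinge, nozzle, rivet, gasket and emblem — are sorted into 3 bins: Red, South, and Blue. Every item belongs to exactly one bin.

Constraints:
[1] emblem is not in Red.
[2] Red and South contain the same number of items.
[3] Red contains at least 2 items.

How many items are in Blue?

1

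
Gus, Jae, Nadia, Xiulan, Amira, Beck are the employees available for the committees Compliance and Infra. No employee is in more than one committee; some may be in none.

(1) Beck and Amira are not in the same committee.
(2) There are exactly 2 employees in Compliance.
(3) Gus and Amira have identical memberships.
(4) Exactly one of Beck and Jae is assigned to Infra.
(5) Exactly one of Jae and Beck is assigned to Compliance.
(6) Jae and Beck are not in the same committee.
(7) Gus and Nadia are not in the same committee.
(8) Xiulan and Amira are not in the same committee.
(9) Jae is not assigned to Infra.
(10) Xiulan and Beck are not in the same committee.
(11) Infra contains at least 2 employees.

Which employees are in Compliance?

Compliance = {Jae, Xiulan}

From (9): Jae ∉ Infra.
(4) (exactly one): Beck ∈ Infra.
(5) (exactly one): Jae ∈ Compliance.
(10): Xiulan ∉ Infra.
(1): Amira ∉ Infra.
(3): Gus matches Amira: Gus ∉ Infra.
(11): only 2 candidates remain for Infra, so all are in.
Suppose Gus ∈ Compliance: no assignment then satisfies all the clues, so Gus ∉ Compliance.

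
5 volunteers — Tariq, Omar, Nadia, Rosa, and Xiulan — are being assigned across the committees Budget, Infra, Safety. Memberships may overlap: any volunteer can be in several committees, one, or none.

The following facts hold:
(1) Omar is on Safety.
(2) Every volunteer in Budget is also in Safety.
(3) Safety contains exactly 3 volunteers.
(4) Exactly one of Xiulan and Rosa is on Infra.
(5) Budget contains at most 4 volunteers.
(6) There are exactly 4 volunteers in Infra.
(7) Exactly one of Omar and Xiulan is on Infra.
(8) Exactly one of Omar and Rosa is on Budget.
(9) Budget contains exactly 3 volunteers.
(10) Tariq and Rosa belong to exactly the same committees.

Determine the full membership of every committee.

Budget = {Nadia, Omar, Xiulan}; Infra = {Nadia, Omar, Rosa, Tariq}; Safety = {Nadia, Omar, Xiulan}

From (1): Omar ∈ Safety.
Suppose Tariq ∈ Budget: no assignment then satisfies all the clues, so Tariq ∉ Budget.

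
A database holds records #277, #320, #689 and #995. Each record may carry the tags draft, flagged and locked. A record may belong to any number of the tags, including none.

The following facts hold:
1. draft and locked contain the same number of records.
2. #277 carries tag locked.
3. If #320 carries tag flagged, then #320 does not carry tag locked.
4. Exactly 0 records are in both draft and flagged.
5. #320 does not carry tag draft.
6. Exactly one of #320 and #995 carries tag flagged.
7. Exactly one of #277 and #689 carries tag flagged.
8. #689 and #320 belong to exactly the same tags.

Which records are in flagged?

flagged = {#320, #689}

From (2): #277 ∈ locked.
From (5): #320 ∉ draft.
(8): #689 matches #320: #689 ∉ draft.
Suppose #277 ∈ flagged: no assignment then satisfies all the clues, so #277 ∉ flagged.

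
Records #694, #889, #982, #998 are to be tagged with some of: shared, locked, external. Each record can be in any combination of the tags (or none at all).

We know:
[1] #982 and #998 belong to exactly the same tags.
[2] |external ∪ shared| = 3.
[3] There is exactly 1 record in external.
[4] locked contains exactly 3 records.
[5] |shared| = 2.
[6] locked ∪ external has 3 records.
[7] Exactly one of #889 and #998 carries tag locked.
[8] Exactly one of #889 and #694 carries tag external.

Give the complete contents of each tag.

shared = {#982, #998}; locked = {#694, #982, #998}; external = {#694}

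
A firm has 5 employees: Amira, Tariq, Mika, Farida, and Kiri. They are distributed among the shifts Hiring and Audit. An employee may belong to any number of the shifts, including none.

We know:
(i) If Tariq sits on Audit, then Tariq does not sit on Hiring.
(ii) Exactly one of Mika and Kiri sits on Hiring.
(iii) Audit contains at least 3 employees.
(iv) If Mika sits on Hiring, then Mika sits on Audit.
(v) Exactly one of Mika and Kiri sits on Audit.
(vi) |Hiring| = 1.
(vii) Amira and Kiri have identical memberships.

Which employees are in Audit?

Audit = {Farida, Mika, Tariq}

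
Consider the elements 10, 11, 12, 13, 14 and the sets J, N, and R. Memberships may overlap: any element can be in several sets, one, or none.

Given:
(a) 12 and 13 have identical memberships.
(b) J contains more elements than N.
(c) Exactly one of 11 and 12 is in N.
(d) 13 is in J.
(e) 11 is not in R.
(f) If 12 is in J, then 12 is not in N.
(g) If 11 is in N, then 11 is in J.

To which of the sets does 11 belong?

11: J, N

From (d): 13 ∈ J.
From (e): 11 ∉ R.
(a): 12 matches 13: 12 ∈ J.
(f): 12 ∉ N.
(a): 13 matches 12: 13 ∉ N.
(c) (exactly one): 11 ∈ N.
(g): 11 ∈ J.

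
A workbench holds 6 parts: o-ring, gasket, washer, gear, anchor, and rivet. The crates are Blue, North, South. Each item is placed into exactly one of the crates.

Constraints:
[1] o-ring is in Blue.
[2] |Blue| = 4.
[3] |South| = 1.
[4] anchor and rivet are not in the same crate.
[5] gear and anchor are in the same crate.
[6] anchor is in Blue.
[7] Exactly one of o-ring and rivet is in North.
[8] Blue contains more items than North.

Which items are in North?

From (1): o-ring ∈ Blue.
From (6): anchor ∈ Blue.
(4): rivet ∉ Blue.
(5): gear matches anchor: gear ∈ Blue.
(7) (exactly one): rivet ∈ North.
Suppose gasket ∈ North: no assignment then satisfies all the clues, so gasket ∉ North.

North = {rivet}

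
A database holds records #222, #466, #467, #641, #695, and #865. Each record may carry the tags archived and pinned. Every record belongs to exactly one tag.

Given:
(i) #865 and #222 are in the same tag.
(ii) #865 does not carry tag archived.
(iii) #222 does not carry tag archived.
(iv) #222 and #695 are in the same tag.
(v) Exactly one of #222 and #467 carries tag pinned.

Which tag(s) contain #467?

#467: archived

From (ii): #865 ∉ archived.
From (iii): #222 ∉ archived.
(iv): #695 matches #222: #695 ∉ archived.
Only one tag left: #222 ∈ pinned.
Only one tag left: #695 ∈ pinned.
Only one tag left: #865 ∈ pinned.
(v) (exactly one): #467 ∉ pinned.
Only one tag left: #467 ∈ archived.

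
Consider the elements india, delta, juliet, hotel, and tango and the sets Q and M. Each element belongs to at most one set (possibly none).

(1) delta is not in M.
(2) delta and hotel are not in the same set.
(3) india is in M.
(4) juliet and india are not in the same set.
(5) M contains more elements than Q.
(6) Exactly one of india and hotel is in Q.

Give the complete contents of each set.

Q = {hotel}; M = {india, tango}

From (1): delta ∉ M.
From (3): india ∈ M.
(4): juliet ∉ M.
(6) (exactly one): hotel ∈ Q.
(2): delta ∉ Q.
Suppose juliet ∈ Q: no assignment then satisfies all the clues, so juliet ∉ Q.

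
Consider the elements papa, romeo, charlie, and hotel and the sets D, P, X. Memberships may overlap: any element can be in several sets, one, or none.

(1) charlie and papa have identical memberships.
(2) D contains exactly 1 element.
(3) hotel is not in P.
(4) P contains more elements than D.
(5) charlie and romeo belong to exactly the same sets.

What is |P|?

3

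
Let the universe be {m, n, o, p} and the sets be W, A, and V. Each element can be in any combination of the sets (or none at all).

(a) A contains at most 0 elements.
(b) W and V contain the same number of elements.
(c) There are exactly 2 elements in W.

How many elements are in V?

2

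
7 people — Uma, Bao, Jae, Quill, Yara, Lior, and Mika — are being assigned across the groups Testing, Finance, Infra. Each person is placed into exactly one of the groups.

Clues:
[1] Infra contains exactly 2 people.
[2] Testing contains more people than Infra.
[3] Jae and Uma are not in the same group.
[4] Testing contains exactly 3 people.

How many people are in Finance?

2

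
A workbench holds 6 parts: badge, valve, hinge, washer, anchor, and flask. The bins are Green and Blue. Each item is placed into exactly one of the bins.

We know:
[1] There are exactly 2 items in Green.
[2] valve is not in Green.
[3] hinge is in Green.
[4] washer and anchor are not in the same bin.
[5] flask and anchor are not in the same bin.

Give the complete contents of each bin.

Green = {anchor, hinge}; Blue = {badge, flask, valve, washer}

From (2): valve ∉ Green.
From (3): hinge ∈ Green.
Only one bin left: valve ∈ Blue.
Suppose badge ∈ Green: no assignment then satisfies all the clues, so badge ∉ Green.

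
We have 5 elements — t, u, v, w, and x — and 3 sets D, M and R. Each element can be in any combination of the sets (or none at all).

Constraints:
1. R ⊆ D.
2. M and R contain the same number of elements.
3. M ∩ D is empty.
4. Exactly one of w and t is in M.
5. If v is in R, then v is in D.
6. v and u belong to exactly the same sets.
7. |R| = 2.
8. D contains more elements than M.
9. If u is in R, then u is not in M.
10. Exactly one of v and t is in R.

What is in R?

R = {u, v}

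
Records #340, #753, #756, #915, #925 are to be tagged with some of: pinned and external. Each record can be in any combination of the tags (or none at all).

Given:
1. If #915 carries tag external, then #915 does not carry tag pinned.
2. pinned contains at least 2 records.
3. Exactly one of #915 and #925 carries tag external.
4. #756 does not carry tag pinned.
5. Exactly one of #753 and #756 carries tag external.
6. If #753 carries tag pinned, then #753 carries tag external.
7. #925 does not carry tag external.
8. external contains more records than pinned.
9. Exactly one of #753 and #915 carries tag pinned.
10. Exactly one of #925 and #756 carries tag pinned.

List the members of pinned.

pinned = {#753, #925}

From (4): #756 ∉ pinned.
From (7): #925 ∉ external.
(3) (exactly one): #915 ∈ external.
(10) (exactly one): #925 ∈ pinned.
(1): #915 ∉ pinned.
(9) (exactly one): #753 ∈ pinned.
(6): #753 ∈ external.
(5) (exactly one): #756 ∉ external.
Suppose #340 ∈ pinned: no assignment then satisfies all the clues, so #340 ∉ pinned.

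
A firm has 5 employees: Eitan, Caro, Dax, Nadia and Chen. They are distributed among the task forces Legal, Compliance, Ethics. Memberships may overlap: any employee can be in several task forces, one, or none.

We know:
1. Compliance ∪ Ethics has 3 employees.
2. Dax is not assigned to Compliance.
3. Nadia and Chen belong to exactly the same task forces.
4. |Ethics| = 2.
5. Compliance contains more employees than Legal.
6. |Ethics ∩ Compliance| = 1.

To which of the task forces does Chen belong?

Chen: none

From (2): Dax ∉ Compliance.
Suppose Chen ∈ Legal: no assignment then satisfies all the clues, so Chen ∉ Legal.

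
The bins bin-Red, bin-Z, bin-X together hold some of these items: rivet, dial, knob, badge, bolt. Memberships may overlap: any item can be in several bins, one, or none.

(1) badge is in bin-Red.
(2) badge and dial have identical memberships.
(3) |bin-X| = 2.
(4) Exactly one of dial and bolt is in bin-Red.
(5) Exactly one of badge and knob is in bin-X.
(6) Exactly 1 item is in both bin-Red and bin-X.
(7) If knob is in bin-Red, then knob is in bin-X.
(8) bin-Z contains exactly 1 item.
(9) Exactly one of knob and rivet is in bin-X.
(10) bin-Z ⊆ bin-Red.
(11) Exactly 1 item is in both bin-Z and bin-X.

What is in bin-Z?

bin-Z = {knob}

From (1): badge ∈ bin-Red.
(2): dial matches badge: dial ∈ bin-Red.
(4) (exactly one): bolt ∉ bin-Red.
(10) contrapositive: bolt ∉ bin-Z.
Suppose rivet ∈ bin-Z: no assignment then satisfies all the clues, so rivet ∉ bin-Z.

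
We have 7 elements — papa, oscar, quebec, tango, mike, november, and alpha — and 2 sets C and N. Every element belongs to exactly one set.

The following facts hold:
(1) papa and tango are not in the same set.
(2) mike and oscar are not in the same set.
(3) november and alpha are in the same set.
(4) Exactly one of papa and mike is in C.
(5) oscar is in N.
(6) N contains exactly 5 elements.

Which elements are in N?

N = {alpha, november, oscar, papa, quebec}

From (5): oscar ∈ N.
(2): mike ∉ N.
Only one set left: mike ∈ C.
(4) (exactly one): papa ∉ C.
Only one set left: papa ∈ N.
(1): tango ∉ N.
(6): only 5 candidates remain for N, so all are in.
Only one set left: tango ∈ C.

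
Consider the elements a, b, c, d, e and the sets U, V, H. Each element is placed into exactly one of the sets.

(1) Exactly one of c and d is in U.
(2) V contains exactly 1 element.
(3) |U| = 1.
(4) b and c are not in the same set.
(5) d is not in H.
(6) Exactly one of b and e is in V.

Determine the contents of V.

V = {b}

From (5): d ∉ H.
Suppose a ∈ V: no assignment then satisfies all the clues, so a ∉ V.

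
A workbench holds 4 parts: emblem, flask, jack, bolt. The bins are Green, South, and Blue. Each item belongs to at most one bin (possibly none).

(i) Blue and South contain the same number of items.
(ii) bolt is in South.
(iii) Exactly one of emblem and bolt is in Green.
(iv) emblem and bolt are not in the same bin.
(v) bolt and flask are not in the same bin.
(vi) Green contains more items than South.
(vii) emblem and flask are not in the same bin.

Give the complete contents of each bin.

Green = {emblem, jack}; South = {bolt}; Blue = {flask}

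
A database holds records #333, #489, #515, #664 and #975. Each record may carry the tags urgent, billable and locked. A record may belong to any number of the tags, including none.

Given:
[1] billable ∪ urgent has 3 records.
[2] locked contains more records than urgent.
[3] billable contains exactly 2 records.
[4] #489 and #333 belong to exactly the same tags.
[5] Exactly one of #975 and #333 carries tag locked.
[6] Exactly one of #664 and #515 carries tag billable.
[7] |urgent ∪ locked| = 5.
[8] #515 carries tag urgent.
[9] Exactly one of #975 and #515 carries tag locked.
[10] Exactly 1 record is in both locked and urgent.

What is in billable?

billable = {#664, #975}

From (8): #515 ∈ urgent.
Suppose #333 ∈ billable: no assignment then satisfies all the clues, so #333 ∉ billable.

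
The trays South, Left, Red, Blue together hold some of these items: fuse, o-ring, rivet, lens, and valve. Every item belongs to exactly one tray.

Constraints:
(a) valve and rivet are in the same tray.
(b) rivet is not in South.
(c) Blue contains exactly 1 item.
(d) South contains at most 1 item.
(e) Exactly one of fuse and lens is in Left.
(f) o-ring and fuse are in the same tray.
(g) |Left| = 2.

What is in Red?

Red = {rivet, valve}

From (b): rivet ∉ South.
(a): valve matches rivet: valve ∉ South.
Suppose fuse ∈ Red: no assignment then satisfies all the clues, so fuse ∉ Red.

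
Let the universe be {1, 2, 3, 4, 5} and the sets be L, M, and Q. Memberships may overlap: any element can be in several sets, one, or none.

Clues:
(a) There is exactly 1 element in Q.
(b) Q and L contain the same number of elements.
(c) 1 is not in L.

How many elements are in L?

1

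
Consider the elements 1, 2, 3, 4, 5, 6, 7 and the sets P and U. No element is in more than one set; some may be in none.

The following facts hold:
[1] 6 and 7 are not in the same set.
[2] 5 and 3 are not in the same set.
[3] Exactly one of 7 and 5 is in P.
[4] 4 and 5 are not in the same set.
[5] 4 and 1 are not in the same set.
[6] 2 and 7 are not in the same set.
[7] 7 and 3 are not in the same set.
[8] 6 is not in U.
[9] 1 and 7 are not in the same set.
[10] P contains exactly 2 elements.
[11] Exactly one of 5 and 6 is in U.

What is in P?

From (8): 6 ∉ U.
(11) (exactly one): 5 ∈ U.
(2): 3 ∉ U.
(3) (exactly one): 7 ∈ P.
(4): 4 ∉ U.
(6): 2 ∉ P.
(7): 3 ∉ P.
(9): 1 ∉ P.
(1): 6 ∉ P.
(10): only 2 candidates remain for P, so all are in.

P = {4, 7}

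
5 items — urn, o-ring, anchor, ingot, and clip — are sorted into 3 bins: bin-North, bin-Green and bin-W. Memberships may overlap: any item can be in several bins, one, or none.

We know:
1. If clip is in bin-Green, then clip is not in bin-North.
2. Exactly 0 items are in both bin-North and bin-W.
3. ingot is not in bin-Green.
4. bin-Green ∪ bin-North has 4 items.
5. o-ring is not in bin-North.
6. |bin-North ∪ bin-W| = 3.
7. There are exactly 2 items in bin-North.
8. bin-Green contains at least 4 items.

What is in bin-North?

bin-North = {anchor, urn}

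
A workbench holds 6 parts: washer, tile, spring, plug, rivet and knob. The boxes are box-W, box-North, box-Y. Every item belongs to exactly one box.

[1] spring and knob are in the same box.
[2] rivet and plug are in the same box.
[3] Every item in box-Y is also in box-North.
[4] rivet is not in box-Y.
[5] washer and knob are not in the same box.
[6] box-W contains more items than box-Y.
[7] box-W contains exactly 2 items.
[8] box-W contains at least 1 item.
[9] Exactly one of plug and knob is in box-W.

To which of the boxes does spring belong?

spring: box-W

From (4): rivet ∉ box-Y.
(2): plug matches rivet: plug ∉ box-Y.
Suppose spring ∉ box-W: no assignment then satisfies all the clues, so spring ∈ box-W.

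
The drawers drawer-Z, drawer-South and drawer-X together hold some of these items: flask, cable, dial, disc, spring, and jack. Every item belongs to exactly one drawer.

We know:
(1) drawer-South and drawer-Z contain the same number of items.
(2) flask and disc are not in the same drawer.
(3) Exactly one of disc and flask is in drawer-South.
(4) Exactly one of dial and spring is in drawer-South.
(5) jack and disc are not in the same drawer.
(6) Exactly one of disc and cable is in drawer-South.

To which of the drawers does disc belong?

disc: drawer-South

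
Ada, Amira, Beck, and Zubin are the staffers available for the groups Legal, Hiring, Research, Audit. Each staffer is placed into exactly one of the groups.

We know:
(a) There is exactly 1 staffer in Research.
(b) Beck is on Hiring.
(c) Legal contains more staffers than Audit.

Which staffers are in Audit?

Audit = {}

From (b): Beck ∈ Hiring.
Suppose Ada ∈ Audit: no assignment then satisfies all the clues, so Ada ∉ Audit.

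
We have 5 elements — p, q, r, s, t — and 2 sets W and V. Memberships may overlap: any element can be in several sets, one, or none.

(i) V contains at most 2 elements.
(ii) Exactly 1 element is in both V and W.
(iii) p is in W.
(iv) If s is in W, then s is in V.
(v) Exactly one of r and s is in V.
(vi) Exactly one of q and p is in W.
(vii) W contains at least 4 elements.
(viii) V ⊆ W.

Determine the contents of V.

V = {s}

From (iii): p ∈ W.
(vi) (exactly one): q ∉ W.
(vii): only 4 candidates remain for W, so all are in.
(viii) contrapositive: q ∉ V.
(iv): s ∈ V.
(v) (exactly one): r ∉ V.
Suppose p ∈ V: no assignment then satisfies all the clues, so p ∉ V.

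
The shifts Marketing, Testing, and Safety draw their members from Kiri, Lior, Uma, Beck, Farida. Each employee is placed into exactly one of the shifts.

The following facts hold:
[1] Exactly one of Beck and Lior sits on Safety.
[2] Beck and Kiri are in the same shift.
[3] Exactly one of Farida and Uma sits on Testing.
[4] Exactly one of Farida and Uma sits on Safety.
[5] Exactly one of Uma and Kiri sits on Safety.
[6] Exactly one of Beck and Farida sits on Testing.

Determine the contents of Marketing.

Marketing = {Beck, Kiri}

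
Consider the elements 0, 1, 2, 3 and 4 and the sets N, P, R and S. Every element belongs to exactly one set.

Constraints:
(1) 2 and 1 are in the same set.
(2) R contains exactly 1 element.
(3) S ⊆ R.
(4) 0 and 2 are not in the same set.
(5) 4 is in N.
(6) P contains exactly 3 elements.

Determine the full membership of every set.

From (5): 4 ∈ N.
Suppose 0 ∈ N: no assignment then satisfies all the clues, so 0 ∉ N.

N = {4}; P = {1, 2, 3}; R = {0}; S = {}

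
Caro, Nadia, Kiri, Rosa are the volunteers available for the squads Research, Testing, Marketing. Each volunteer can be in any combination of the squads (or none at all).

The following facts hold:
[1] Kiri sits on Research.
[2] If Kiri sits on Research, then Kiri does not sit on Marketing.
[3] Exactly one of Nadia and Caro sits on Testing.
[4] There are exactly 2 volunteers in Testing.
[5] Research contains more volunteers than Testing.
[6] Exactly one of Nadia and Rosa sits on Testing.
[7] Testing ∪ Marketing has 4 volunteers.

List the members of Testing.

Testing = {Kiri, Nadia}

From (1): Kiri ∈ Research.
(2): Kiri ∉ Marketing.
Suppose Caro ∈ Testing: no assignment then satisfies all the clues, so Caro ∉ Testing.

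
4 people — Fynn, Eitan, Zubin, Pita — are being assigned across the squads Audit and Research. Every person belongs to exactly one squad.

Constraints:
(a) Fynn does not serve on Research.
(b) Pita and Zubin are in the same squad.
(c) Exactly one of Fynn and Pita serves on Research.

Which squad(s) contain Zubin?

Zubin: Research

From (a): Fynn ∉ Research.
(c) (exactly one): Pita ∈ Research.
Only one squad left: Fynn ∈ Audit.
(b): Zubin matches Pita: Zubin ∉ Audit.
(b): Zubin matches Pita: Zubin ∈ Research.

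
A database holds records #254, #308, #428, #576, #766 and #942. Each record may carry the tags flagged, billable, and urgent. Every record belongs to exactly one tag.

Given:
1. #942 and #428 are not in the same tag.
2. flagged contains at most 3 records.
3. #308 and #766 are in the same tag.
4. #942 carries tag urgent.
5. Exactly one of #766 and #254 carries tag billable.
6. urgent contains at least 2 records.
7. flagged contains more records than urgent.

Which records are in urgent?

From (4): #942 ∈ urgent.
(1): #428 ∉ urgent.
Suppose #254 ∈ urgent: no assignment then satisfies all the clues, so #254 ∉ urgent.

urgent = {#576, #942}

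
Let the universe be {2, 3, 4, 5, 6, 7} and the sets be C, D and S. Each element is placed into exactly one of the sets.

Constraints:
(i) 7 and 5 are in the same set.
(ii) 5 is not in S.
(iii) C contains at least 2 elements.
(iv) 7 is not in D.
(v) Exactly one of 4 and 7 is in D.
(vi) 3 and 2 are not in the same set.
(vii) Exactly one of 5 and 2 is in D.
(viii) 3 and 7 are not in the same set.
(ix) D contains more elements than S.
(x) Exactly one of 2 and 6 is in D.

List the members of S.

S = {3}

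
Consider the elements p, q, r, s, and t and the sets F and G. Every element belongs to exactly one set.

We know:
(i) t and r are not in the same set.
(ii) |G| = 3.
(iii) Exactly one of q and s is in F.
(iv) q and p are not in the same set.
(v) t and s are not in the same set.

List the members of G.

G = {p, r, s}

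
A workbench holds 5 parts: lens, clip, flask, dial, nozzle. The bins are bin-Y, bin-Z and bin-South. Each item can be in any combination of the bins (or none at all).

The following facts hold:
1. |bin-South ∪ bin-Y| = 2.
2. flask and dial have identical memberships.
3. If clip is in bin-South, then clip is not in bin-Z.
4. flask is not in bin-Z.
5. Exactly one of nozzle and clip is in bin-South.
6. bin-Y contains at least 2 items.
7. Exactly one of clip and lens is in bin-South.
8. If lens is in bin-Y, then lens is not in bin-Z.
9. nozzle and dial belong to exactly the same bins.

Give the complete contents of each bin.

bin-Y = {clip, lens}; bin-Z = {}; bin-South = {clip}

From (4): flask ∉ bin-Z.
(2): dial matches flask: dial ∉ bin-Z.
(9): nozzle matches dial: nozzle ∉ bin-Z.
Suppose lens ∉ bin-Y: no assignment then satisfies all the clues, so lens ∈ bin-Y.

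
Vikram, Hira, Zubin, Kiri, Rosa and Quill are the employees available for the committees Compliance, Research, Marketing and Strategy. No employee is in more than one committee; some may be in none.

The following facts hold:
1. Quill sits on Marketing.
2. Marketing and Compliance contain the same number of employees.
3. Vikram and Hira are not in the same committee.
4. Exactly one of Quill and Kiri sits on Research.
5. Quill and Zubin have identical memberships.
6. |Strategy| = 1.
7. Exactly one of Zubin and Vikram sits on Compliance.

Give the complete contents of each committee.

From (1): Quill ∈ Marketing.
(4) (exactly one): Kiri ∈ Research.
(5): Zubin matches Quill: Zubin ∉ Compliance.
(5): Zubin matches Quill: Zubin ∉ Research.
(5): Zubin matches Quill: Zubin ∈ Marketing.
(7) (exactly one): Vikram ∈ Compliance.
(3): Hira ∉ Compliance.
Suppose Hira ∈ Research: no assignment then satisfies all the clues, so Hira ∉ Research.

Compliance = {Rosa, Vikram}; Research = {Kiri}; Marketing = {Quill, Zubin}; Strategy = {Hira}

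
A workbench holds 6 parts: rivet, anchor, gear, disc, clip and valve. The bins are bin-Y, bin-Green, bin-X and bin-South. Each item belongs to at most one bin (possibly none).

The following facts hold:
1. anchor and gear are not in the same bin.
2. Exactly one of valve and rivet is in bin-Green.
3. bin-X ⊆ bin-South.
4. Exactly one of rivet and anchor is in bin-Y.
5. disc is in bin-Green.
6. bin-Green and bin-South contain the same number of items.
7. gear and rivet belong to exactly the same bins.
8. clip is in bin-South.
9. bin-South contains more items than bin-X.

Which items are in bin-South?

bin-South = {anchor, clip}

From (5): disc ∈ bin-Green.
From (8): clip ∈ bin-South.
Suppose rivet ∈ bin-South: no assignment then satisfies all the clues, so rivet ∉ bin-South.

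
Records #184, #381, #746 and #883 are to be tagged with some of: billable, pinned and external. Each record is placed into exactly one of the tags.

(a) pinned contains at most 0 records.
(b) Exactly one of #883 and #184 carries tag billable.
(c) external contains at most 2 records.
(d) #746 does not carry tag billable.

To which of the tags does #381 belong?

#381: billable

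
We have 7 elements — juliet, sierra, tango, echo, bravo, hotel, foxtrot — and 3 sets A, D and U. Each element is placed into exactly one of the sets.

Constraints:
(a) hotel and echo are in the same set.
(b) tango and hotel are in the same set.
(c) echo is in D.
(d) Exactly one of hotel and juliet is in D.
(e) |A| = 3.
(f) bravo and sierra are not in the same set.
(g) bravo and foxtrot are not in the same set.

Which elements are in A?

A = {foxtrot, juliet, sierra}

From (c): echo ∈ D.
(a): hotel matches echo: hotel ∉ A.
(a): hotel matches echo: hotel ∈ D.
(b): tango matches hotel: tango ∉ A.
(b): tango matches hotel: tango ∈ D.
(d) (exactly one): juliet ∉ D.
Suppose juliet ∉ A: no assignment then satisfies all the clues, so juliet ∈ A.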